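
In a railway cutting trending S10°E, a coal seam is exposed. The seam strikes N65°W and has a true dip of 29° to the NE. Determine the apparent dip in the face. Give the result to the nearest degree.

The strike is N65°W and the section trends S10°E; the acute angle between them is β = 55°.
tan α = tan 29° × sin 55° = 0.5543 × 0.8192 = 0.4541
apparent dip = arctan 0.4541 = 24.42°

24°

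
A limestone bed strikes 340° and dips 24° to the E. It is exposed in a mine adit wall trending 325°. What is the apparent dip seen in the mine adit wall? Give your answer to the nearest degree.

The strike is 340° and the section trends 325°; the acute angle between them is β = 15°.
tan(apparent dip) = tan 24° · sin 15° = 0.1152
apparent dip = arctan 0.1152 = 6.57°

7°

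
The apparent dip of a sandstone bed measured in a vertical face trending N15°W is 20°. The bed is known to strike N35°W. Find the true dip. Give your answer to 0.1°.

β = acute angle between strike N35°W and section N15°W = 20°.
tan δ = tan α / sin β = tan 20° / sin 20° = 0.3640 / 0.3420 = 1.0642
δ = arctan(1.0642) = 46.78°

46.8°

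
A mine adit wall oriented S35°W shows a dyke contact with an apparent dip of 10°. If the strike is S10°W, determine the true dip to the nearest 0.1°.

β = acute angle between strike S10°W and section S35°W = 25°.
tan δ = tan α / sin β = tan 10° / sin 25° = 0.1763 / 0.4226 = 0.4172
δ = arctan(0.4172) = 22.65°

22.6°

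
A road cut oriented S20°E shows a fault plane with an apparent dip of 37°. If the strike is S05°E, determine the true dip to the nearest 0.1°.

71.0°

β = acute angle between strike S05°E and section S20°E = 15°.
tan δ = tan α / sin β = tan 37° / sin 15° = 0.7536 / 0.2588 = 2.9115
true dip = arctan 2.9115 = 71.04°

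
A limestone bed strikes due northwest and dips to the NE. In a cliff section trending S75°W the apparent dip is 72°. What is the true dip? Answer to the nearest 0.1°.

β = acute angle between strike due northwest and section S75°W = 60°.
tan(true dip) = tan 72° / sin 60° = 3.5538
true dip = arctan 3.5538 = 74.28°

74.3°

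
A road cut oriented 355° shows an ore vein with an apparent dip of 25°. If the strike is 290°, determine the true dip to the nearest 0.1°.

27.2°

The section is 65° from the strike.
tan δ = tan α / sin β = tan 25° / sin 65° = 0.4663 / 0.9063 = 0.5145
true dip = arctan 0.5145 = 27.23°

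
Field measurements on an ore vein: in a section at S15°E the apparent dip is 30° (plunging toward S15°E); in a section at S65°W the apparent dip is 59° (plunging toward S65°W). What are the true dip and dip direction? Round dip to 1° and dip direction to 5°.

The two traces are lines in the plane: v₁ = (sin 165°·cos 30°, cos 165°·cos 30°, −sin 30°), v₂ = (sin 245°·cos 59°, cos 245°·cos 59°, −sin 59°).
Cross product v₁ × v₂ gives the pole to the plane: n ∝ (-0.608, -0.426, 0.439).
Dip δ = arctan(|n_h|/n_z) = arctan(0.742/0.439) = 59.4°.
The horizontal component of n points toward azimuth atan2(n_x, n_y) = 235°, the dip direction.

true dip 59°, dip direction 235°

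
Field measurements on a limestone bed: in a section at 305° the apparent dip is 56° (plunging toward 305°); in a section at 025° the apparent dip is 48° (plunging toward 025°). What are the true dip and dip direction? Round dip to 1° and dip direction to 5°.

true dip 60°, dip direction 335°

Each apparent-dip line lies in the plane. As unit vectors (x east, y north, z up), v₁ plunges 56°→305° and v₂ plunges 48°→025°.
n = v₁ × v₂ = (-0.264, 0.575, 0.368) (taken with n_z > 0).
Dip δ = arctan(|n_h|/n_z) = arctan(0.633/0.368) = 59.8°.
Dip direction = azimuth of (n_x, n_y) = atan2(-0.264, 0.575) = 335°.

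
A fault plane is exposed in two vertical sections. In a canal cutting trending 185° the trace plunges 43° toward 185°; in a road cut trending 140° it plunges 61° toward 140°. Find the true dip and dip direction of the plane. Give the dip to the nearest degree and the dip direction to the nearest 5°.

true dip 62°, dip direction 125°

Each apparent-dip line lies in the plane. As unit vectors (x east, y north, z up), v₁ plunges 43°→185° and v₂ plunges 61°→140°.
The plane normal is n = v₁ × v₂ ∝ (0.384, -0.268, 0.251).
tan δ = √(n_x²+n_y²)/n_z = 0.468/0.251, so δ = 61.8°.
Dip direction = azimuth of (n_x, n_y) = atan2(0.384, -0.268) = 125°.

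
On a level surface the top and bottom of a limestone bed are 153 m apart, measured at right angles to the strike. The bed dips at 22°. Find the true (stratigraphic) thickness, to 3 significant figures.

True thickness t = w · sin(dip) = 153 × sin 22°
t = 153 × 0.3746 = 57.315 m

57.3 m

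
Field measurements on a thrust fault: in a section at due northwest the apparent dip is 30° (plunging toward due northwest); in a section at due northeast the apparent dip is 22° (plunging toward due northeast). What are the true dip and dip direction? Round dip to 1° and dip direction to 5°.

The two traces are lines in the plane: v₁ = (sin 315°·cos 30°, cos 315°·cos 30°, −sin 30°), v₂ = (sin 45°·cos 22°, cos 45°·cos 22°, −sin 22°).
Cross product v₁ × v₂ gives the pole to the plane: n ∝ (-0.098, 0.557, 0.803).
True dip = arccos(n_z / |n|) = arccos(0.8174) = 35.2°.
Dip direction = azimuth of (n_x, n_y) = atan2(-0.098, 0.557) = 350°.

true dip 35°, dip direction 350°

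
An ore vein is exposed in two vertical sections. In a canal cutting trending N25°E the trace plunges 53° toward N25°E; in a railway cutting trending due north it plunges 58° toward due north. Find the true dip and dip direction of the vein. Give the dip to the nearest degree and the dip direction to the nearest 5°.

true dip 58°, dip direction 350°

Each apparent-dip line lies in the plane. As unit vectors (x east, y north, z up), v₁ plunges 53°→N25°E and v₂ plunges 58°→due north.
The plane normal is n = v₁ × v₂ ∝ (-0.039, 0.216, 0.135).
True dip = arccos(n_z / |n|) = arccos(0.5237) = 58.4°.
Dip direction = azimuth of (n_x, n_y) = atan2(-0.039, 0.216) = 350°.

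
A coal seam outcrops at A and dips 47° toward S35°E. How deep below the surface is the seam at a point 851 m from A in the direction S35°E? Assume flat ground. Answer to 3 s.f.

The hole is directly down-dip from the outcrop, so the down-dip offset is 851 m.
Depth = down-dip offset × tan(dip) = 851.00 × tan 47° = 851.00 × 1.0724
Depth = 912.59 m

913 m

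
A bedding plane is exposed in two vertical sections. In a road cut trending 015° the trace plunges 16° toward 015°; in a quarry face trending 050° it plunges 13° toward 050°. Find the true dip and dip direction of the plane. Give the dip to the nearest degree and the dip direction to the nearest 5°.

true dip 16°, dip direction 015°

The two traces are lines in the plane: v₁ = (sin 15°·cos 16°, cos 15°·cos 16°, −sin 16°), v₂ = (sin 50°·cos 13°, cos 50°·cos 13°, −sin 13°).
Cross product v₁ × v₂ gives the pole to the plane: n ∝ (0.036, 0.150, 0.537).
tan δ = √(n_x²+n_y²)/n_z = 0.154/0.537, so δ = 16.0°.
Dip direction = atan2(0.036, 0.150) = 14° (azimuth of n's horizontal projection).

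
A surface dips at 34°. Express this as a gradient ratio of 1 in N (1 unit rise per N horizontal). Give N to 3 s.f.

1 : N means tan θ = 1/N, so N = 1/tan 34° = 1/0.6745

1 in 1.48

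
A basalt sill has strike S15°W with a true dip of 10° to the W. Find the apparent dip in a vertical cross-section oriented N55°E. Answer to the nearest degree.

Angle between strike (S15°W) and section (N55°E): β = 40°.
tan(apparent dip) = tan 10° · sin 40° = 0.1133
α = arctan(0.1133) = 6.47°

6°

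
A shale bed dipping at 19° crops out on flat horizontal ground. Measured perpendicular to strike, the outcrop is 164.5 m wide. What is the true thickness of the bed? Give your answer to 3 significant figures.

53.6 m

True thickness t = w · sin(dip) = 164.5 × sin 19°
t = 164.5 × 0.3256 = 53.556 m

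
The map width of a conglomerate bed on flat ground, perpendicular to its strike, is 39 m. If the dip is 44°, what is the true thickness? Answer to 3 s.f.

27.1 m

True thickness t = w · sin(dip) = 39 × sin 44°
t = 39 × 0.6947 = 27.092 m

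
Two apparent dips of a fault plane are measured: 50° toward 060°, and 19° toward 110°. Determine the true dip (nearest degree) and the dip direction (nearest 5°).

Each apparent-dip line lies in the plane. As unit vectors (x east, y north, z up), v₁ plunges 50°→060° and v₂ plunges 19°→110°.
The plane normal is n = v₁ × v₂ ∝ (0.352, 0.499, 0.466).
True dip = arccos(n_z / |n|) = arccos(0.6060) = 52.7°.
Dip direction = atan2(0.352, 0.499) = 35° (azimuth of n's horizontal projection).

true dip 53°, dip direction 035°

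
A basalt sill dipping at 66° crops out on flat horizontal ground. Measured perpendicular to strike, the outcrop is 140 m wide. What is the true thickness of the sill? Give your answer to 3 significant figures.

True thickness t = w · sin(dip) = 140 × sin 66°
t = 140 × 0.9135 = 127.896 m

128 m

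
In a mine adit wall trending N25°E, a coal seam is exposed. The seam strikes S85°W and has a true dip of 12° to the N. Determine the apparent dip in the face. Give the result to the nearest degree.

The section lies 60° from the strike.
tan α = tan 12° × sin 60° = 0.2126 × 0.8660 = 0.1841
α = arctan(0.1841) = 10.43°

10°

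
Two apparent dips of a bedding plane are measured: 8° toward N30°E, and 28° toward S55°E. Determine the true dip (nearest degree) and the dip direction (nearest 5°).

true dip 29°, dip direction 105°

Each apparent-dip line lies in the plane. As unit vectors (x east, y north, z up), v₁ plunges 8°→N30°E and v₂ plunges 28°→S55°E.
n = v₁ × v₂ = (0.473, -0.132, 0.871) (taken with n_z > 0).
Dip δ = arctan(|n_h|/n_z) = arctan(0.491/0.871) = 29.4°.
Dip direction = azimuth of (n_x, n_y) = atan2(0.473, -0.132) = 106°.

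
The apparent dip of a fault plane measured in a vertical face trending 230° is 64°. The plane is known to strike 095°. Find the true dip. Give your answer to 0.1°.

71.0°

The section is 45° from the strike.
tan(true dip) = tan 64° / sin 45° = 2.8996
δ = arctan(2.8996) = 70.97°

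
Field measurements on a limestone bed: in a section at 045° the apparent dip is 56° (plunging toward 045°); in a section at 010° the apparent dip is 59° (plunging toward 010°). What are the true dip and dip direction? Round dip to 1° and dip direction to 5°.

true dip 59°, dip direction 015°

Represent each trace as a vector plunging at its apparent dip toward its trend (east-north-up frame): v₁ = (0.395, 0.395, -0.829), v₂ = (0.089, 0.507, -0.857).
Cross product v₁ × v₂ gives the pole to the plane: n ∝ (0.082, 0.265, 0.165).
tan δ = √(n_x²+n_y²)/n_z = 0.277/0.165, so δ = 59.2°.
Dip direction = atan2(0.082, 0.265) = 17° (azimuth of n's horizontal projection).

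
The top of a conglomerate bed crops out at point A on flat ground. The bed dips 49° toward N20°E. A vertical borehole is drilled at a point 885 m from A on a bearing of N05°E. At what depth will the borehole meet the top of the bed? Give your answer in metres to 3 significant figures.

983 m

The hole lies 15° from the dip direction, so the down-dip offset is 885 × cos 15° = 854.84 m.
Depth = down-dip offset × tan(dip) = 854.84 × tan 49° = 854.84 × 1.1504
Depth = 983.39 m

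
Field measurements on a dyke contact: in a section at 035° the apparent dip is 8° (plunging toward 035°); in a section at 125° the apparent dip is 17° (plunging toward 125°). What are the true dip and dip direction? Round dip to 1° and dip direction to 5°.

The two traces are lines in the plane: v₁ = (sin 35°·cos 8°, cos 35°·cos 8°, −sin 8°), v₂ = (sin 125°·cos 17°, cos 125°·cos 17°, −sin 17°).
The plane normal is n = v₁ × v₂ ∝ (0.314, -0.057, 0.947).
Dip δ = arctan(|n_h|/n_z) = arctan(0.319/0.947) = 18.6°.
Dip direction = azimuth of (n_x, n_y) = atan2(0.314, -0.057) = 100°.

true dip 19°, dip direction 100°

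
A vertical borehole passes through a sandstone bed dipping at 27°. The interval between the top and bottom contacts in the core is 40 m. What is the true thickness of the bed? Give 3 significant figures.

35.6 m

True thickness t = h · cos(dip) = 40 × cos 27°
t = 40 × 0.8910 = 35.640 m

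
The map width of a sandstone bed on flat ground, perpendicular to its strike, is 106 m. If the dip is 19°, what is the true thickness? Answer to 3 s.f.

True thickness t = w · sin(dip) = 106 × sin 19°
t = 106 × 0.3256 = 34.510 m

34.5 m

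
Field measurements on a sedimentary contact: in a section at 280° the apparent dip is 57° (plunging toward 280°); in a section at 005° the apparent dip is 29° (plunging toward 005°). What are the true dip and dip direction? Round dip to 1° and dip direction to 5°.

Each apparent-dip line lies in the plane. As unit vectors (x east, y north, z up), v₁ plunges 57°→280° and v₂ plunges 29°→005°.
Cross product v₁ × v₂ gives the pole to the plane: n ∝ (-0.685, 0.324, 0.475).
tan δ = √(n_x²+n_y²)/n_z = 0.758/0.475, so δ = 57.9°.
Dip direction = atan2(-0.685, 0.324) = 295° (azimuth of n's horizontal projection).

true dip 58°, dip direction 295°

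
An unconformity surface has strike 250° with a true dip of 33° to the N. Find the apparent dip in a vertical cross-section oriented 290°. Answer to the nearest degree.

The section lies 40° from the strike.
tan(apparent dip) = tan 33° · sin 40° = 0.4174
α = arctan(0.4174) = 22.66°

23°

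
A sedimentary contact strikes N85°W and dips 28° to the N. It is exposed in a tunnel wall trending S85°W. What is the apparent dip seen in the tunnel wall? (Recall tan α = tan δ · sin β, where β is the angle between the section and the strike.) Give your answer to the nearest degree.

Angle between strike (N85°W) and section (S85°W): β = 10°.
tan(apparent dip) = tan 28° · sin 10° = 0.0923
α = arctan(0.0923) = 5.28°

5°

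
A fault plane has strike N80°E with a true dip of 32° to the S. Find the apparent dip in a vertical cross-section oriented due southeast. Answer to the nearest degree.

27°

The section lies 55° from the strike.
tan(apparent dip) = tan 32° · sin 55° = 0.5119
α = arctan(0.5119) = 27.11°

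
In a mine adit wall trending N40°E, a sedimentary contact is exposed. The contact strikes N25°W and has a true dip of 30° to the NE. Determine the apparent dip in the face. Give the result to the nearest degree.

28°

The section lies 65° from the strike.
tan(apparent dip) = tan 30° · sin 65° = 0.5233
apparent dip = arctan 0.5233 = 27.62°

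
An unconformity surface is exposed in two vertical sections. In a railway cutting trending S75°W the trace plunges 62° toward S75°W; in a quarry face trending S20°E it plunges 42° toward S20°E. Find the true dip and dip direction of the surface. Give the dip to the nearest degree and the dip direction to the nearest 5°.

Represent each trace as a vector plunging at its apparent dip toward its trend (east-north-up frame): v₁ = (-0.453, -0.122, -0.883), v₂ = (0.254, -0.698, -0.669).
Cross product v₁ × v₂ gives the pole to the plane: n ∝ (-0.535, -0.528, 0.348).
True dip = arccos(n_z / |n|) = arccos(0.4196) = 65.2°.
Dip direction = atan2(-0.535, -0.528) = 225° (azimuth of n's horizontal projection).

true dip 65°, dip direction 225°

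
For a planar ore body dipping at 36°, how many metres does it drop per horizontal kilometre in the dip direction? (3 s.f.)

drop per km = 1000 × tan 36° = 1000 × 0.7265

727 m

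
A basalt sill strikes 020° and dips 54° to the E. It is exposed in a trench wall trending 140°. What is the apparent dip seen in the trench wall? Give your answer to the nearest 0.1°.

Angle between strike (020°) and section (140°): β = 60°.
tan α = tan 54° × sin 60° = 1.3764 × 0.8660 = 1.1920
α = arctan(1.1920) = 50.01°

50.0°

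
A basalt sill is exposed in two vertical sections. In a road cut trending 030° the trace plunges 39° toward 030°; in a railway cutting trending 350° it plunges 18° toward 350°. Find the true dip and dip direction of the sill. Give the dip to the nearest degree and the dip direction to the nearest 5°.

true dip 43°, dip direction 060°

Each apparent-dip line lies in the plane. As unit vectors (x east, y north, z up), v₁ plunges 39°→030° and v₂ plunges 18°→350°.
Cross product v₁ × v₂ gives the pole to the plane: n ∝ (0.381, 0.224, 0.475).
True dip = arccos(n_z / |n|) = arccos(0.7319) = 43.0°.
The horizontal component of n points toward azimuth atan2(n_x, n_y) = 60°, the dip direction.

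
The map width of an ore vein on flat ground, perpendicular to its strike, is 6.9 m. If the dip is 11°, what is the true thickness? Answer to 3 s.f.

True thickness t = w · sin(dip) = 6.9 × sin 11°
t = 6.9 × 0.1908 = 1.317 m

1.32 m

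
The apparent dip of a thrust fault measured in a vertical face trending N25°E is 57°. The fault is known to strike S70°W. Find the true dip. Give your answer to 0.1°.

β = acute angle between strike S70°W and section N25°E = 45°.
tan δ = tan α / sin β = tan 57° / sin 45° = 1.5399 / 0.7071 = 2.1777
true dip = arctan 2.1777 = 65.34°

65.3°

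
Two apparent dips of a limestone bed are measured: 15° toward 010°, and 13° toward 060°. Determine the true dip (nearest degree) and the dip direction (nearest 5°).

Each apparent-dip line lies in the plane. As unit vectors (x east, y north, z up), v₁ plunges 15°→010° and v₂ plunges 13°→060°.
n = v₁ × v₂ = (0.088, 0.181, 0.721) (taken with n_z > 0).
True dip = arccos(n_z / |n|) = arccos(0.9633) = 15.6°.
The horizontal component of n points toward azimuth atan2(n_x, n_y) = 26°, the dip direction.

true dip 16°, dip direction 025°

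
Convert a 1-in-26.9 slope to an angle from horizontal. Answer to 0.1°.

tan θ = 1/26.9 = 0.0372
θ = arctan(0.0372) = 2.13°

2.1°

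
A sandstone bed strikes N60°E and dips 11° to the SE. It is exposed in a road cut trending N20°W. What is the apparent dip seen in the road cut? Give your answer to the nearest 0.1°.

Angle between strike (N60°E) and section (N20°W): β = 80°.
tan(apparent dip) = tan 11° · sin 80° = 0.1914
α = arctan(0.1914) = 10.84°

10.8°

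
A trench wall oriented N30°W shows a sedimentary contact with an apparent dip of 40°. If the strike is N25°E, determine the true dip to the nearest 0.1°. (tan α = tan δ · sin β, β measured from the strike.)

45.7°

β = acute angle between strike N25°E and section N30°W = 55°.
tan δ = tan α / sin β = tan 40° / sin 55° = 0.8391 / 0.8192 = 1.0244
true dip = arctan 1.0244 = 45.69°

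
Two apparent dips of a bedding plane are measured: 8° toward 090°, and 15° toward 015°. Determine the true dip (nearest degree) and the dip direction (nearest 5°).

Each apparent-dip line lies in the plane. As unit vectors (x east, y north, z up), v₁ plunges 8°→090° and v₂ plunges 15°→015°.
Cross product v₁ × v₂ gives the pole to the plane: n ∝ (0.130, 0.222, 0.924).
tan δ = √(n_x²+n_y²)/n_z = 0.257/0.924, so δ = 15.5°.
The horizontal component of n points toward azimuth atan2(n_x, n_y) = 30°, the dip direction.

true dip 16°, dip direction 030°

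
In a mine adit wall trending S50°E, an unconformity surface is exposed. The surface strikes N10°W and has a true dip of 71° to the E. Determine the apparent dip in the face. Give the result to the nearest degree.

62°

Angle between strike (N10°W) and section (S50°E): β = 40°.
tan α = tan 71° × sin 40° = 2.9042 × 0.6428 = 1.8668
apparent dip = arctan 1.8668 = 61.82°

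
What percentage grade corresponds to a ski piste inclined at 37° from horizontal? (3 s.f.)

75.4%

grade % = 100 × tan 37° = 100 × 0.7536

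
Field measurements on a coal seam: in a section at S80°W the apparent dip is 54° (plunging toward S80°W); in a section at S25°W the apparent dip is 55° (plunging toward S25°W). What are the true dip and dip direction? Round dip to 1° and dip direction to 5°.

true dip 58°, dip direction 230°

The two traces are lines in the plane: v₁ = (sin 260°·cos 54°, cos 260°·cos 54°, −sin 54°), v₂ = (sin 205°·cos 55°, cos 205°·cos 55°, −sin 55°).
Cross product v₁ × v₂ gives the pole to the plane: n ∝ (-0.337, -0.278, 0.276).
tan δ = √(n_x²+n_y²)/n_z = 0.437/0.276, so δ = 57.7°.
Dip direction = atan2(-0.337, -0.278) = 230° (azimuth of n's horizontal projection).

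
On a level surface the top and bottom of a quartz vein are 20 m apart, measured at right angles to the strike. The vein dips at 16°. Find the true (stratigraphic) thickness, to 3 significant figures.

True thickness t = w · sin(dip) = 20 × sin 16°
t = 20 × 0.2756 = 5.513 m

5.51 m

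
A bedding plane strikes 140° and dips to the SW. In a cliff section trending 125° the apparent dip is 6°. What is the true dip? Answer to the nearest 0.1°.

The section is 15° from the strike.
tan(true dip) = tan 6° / sin 15° = 0.4061
true dip = arctan 0.4061 = 22.10°

22.1°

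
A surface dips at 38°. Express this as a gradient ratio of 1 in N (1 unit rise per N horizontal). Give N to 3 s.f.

1 : N means tan θ = 1/N, so N = 1/tan 38° = 1/0.7813

1 in 1.28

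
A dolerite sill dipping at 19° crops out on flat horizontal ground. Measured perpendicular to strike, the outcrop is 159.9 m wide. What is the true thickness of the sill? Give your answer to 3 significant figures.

52.1 m

True thickness t = w · sin(dip) = 159.9 × sin 19°
t = 159.9 × 0.3256 = 52.058 m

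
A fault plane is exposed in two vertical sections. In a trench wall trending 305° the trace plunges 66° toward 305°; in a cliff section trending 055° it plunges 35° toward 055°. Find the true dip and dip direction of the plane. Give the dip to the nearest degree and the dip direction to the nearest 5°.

true dip 70°, dip direction 340°

Each apparent-dip line lies in the plane. As unit vectors (x east, y north, z up), v₁ plunges 66°→305° and v₂ plunges 35°→055°.
Cross product v₁ × v₂ gives the pole to the plane: n ∝ (-0.295, 0.804, 0.313).
Dip δ = arctan(|n_h|/n_z) = arctan(0.857/0.313) = 69.9°.
Dip direction = atan2(-0.295, 0.804) = 340° (azimuth of n's horizontal projection).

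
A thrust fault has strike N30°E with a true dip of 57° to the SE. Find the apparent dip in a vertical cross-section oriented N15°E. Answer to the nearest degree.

22°

The strike is N30°E and the section trends N15°E; the acute angle between them is β = 15°.
tan(apparent dip) = tan 57° · sin 15° = 0.3985
apparent dip = arctan 0.3985 = 21.73°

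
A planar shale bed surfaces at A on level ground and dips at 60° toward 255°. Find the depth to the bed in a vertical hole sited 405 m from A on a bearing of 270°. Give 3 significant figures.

The hole lies 15° from the dip direction, so the down-dip offset is 405 × cos 15° = 391.20 m.
Depth = down-dip offset × tan(dip) = 391.20 × tan 60° = 391.20 × 1.7321
Depth = 677.58 m

678 m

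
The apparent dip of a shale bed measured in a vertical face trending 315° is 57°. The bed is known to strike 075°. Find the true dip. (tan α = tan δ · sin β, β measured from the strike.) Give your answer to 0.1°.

60.6°

The section is 60° from the strike.
tan(true dip) = tan 57° / sin 60° = 1.7781
δ = arctan(1.7781) = 60.65°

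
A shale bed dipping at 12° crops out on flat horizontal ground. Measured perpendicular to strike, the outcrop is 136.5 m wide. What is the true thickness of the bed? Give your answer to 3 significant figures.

28.4 m

True thickness t = w · sin(dip) = 136.5 × sin 12°
t = 136.5 × 0.2079 = 28.380 m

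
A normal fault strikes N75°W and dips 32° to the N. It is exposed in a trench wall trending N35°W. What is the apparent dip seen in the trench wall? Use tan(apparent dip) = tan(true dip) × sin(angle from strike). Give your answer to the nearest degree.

Angle between strike (N75°W) and section (N35°W): β = 40°.
tan(apparent dip) = tan 32° · sin 40° = 0.4017
α = arctan(0.4017) = 21.88°

22°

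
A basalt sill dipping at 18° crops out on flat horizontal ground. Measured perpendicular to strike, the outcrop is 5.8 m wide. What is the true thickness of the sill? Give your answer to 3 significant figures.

True thickness t = w · sin(dip) = 5.8 × sin 18°
t = 5.8 × 0.3090 = 1.792 m

1.79 m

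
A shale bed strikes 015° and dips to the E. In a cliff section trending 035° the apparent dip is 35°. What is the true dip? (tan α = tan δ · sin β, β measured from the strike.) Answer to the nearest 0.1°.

β = acute angle between strike 015° and section 035° = 20°.
tan δ = tan α / sin β = tan 35° / sin 20° = 0.7002 / 0.3420 = 2.0473
true dip = arctan 2.0473 = 63.97°

64.0°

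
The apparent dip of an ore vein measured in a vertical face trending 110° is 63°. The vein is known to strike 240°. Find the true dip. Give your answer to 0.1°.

68.7°

The section is 50° from the strike.
tan(true dip) = tan 63° / sin 50° = 2.5620
δ = arctan(2.5620) = 68.68°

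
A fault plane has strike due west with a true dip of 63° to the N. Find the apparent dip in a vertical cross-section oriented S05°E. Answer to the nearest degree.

Angle between strike (due west) and section (S05°E): β = 85°.
tan(apparent dip) = tan 63° · sin 85° = 1.9551
α = arctan(1.9551) = 62.91°

63°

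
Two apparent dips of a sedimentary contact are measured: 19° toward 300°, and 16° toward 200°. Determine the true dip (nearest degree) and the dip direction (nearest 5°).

Represent each trace as a vector plunging at its apparent dip toward its trend (east-north-up frame): v₁ = (-0.819, 0.473, -0.326), v₂ = (-0.329, -0.903, -0.276).
n = v₁ × v₂ = (-0.424, -0.119, 0.895) (taken with n_z > 0).
Dip δ = arctan(|n_h|/n_z) = arctan(0.441/0.895) = 26.2°.
Dip direction = atan2(-0.424, -0.119) = 254° (azimuth of n's horizontal projection).

true dip 26°, dip direction 255°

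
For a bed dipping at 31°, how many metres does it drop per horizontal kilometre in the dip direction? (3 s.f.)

drop per km = 1000 × tan 31° = 1000 × 0.6009

601 m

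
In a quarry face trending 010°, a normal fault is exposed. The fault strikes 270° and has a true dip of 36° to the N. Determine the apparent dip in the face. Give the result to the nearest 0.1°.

The strike is 270° and the section trends 010°; the acute angle between them is β = 80°.
tan(apparent dip) = tan 36° · sin 80° = 0.7155
apparent dip = arctan 0.7155 = 35.58°

35.6°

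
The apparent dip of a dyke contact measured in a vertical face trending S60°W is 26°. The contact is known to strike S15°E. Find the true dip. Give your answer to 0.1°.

β = acute angle between strike S15°E and section S60°W = 75°.
tan δ = tan α / sin β = tan 26° / sin 75° = 0.4877 / 0.9659 = 0.5049
δ = arctan(0.5049) = 26.79°

26.8°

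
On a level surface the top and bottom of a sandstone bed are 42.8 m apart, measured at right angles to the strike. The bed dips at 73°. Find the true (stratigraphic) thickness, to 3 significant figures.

True thickness t = w · sin(dip) = 42.8 × sin 73°
t = 42.8 × 0.9563 = 40.930 m

40.9 m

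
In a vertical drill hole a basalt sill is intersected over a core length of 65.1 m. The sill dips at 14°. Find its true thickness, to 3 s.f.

True thickness t = h · cos(dip) = 65.1 × cos 14°
t = 65.1 × 0.9703 = 63.166 m

63.2 m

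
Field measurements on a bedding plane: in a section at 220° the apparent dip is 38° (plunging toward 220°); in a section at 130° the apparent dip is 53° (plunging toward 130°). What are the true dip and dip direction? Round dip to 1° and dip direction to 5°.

Represent each trace as a vector plunging at its apparent dip toward its trend (east-north-up frame): v₁ = (-0.507, -0.604, -0.616), v₂ = (0.461, -0.387, -0.799).
Cross product v₁ × v₂ gives the pole to the plane: n ∝ (0.244, -0.688, 0.474).
tan δ = √(n_x²+n_y²)/n_z = 0.730/0.474, so δ = 57.0°.
Dip direction = azimuth of (n_x, n_y) = atan2(0.244, -0.688) = 160°.

true dip 57°, dip direction 160°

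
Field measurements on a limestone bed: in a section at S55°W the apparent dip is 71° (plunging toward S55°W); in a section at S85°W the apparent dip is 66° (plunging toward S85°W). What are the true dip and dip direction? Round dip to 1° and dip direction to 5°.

true dip 71°, dip direction 225°

Each apparent-dip line lies in the plane. As unit vectors (x east, y north, z up), v₁ plunges 71°→S55°W and v₂ plunges 66°→S85°W.
The plane normal is n = v₁ × v₂ ∝ (-0.137, -0.139, 0.066).
tan δ = √(n_x²+n_y²)/n_z = 0.196/0.066, so δ = 71.3°.
Dip direction = azimuth of (n_x, n_y) = atan2(-0.137, -0.139) = 225°.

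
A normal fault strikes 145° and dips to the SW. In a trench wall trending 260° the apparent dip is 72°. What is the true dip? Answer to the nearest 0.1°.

β = acute angle between strike 145° and section 260° = 65°.
tan(true dip) = tan 72° / sin 65° = 3.3958
δ = arctan(3.3958) = 73.59°

73.6°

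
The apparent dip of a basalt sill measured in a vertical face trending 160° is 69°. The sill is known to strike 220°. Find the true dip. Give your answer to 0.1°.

The section is 60° from the strike.
tan δ = tan α / sin β = tan 69° / sin 60° = 2.6051 / 0.8660 = 3.0081
true dip = arctan 3.0081 = 71.61°

71.6°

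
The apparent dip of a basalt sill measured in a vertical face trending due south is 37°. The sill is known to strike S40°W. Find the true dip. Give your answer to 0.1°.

49.5°

β = acute angle between strike S40°W and section due south = 40°.
tan δ = tan α / sin β = tan 37° / sin 40° = 0.7536 / 0.6428 = 1.1723
true dip = arctan 1.1723 = 49.54°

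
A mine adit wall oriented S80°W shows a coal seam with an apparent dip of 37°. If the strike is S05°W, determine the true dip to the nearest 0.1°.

38.0°

The section is 75° from the strike.
tan(true dip) = tan 37° / sin 75° = 0.7801
true dip = arctan 0.7801 = 37.96°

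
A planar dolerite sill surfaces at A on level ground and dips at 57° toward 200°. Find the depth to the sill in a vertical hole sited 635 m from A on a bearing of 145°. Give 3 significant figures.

561 m

The hole lies 55° from the dip direction, so the down-dip offset is 635 × cos 55° = 364.22 m.
Depth = down-dip offset × tan(dip) = 364.22 × tan 57° = 364.22 × 1.5399
Depth = 560.85 m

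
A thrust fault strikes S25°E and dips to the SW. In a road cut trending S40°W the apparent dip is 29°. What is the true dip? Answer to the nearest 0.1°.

31.5°

β = acute angle between strike S25°E and section S40°W = 65°.
tan δ = tan α / sin β = tan 29° / sin 65° = 0.5543 / 0.9063 = 0.6116
δ = arctan(0.6116) = 31.45°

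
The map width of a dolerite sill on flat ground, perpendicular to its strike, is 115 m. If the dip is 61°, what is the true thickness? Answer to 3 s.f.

True thickness t = w · sin(dip) = 115 × sin 61°
t = 115 × 0.8746 = 100.581 m

101 m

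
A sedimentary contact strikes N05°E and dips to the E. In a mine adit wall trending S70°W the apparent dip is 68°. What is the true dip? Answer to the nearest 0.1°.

69.9°

The section is 65° from the strike.
tan δ = tan α / sin β = tan 68° / sin 65° = 2.4751 / 0.9063 = 2.7310
δ = arctan(2.7310) = 69.89°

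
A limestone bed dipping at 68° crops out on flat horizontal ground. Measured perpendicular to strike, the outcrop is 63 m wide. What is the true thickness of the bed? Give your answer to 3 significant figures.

58.4 m

True thickness t = w · sin(dip) = 63 × sin 68°
t = 63 × 0.9272 = 58.413 m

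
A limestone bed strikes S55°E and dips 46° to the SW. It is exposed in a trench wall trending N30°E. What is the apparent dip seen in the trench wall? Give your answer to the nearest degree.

46°

The section lies 85° from the strike.
tan α = tan 46° × sin 85° = 1.0355 × 0.9962 = 1.0316
α = arctan(1.0316) = 45.89°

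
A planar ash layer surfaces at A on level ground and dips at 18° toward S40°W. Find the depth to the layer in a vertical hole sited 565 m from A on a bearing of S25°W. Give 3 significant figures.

The hole lies 15° from the dip direction, so the down-dip offset is 565 × cos 15° = 545.75 m.
Depth = down-dip offset × tan(dip) = 545.75 × tan 18° = 545.75 × 0.3249
Depth = 177.32 m

177 m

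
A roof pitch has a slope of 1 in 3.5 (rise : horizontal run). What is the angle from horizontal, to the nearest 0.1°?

tan θ = 1/3.5 = 0.2857
θ = arctan(0.2857) = 15.95°

15.9°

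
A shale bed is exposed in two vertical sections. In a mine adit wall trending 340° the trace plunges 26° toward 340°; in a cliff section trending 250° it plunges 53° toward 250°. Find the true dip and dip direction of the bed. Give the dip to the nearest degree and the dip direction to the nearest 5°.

The two traces are lines in the plane: v₁ = (sin 340°·cos 26°, cos 340°·cos 26°, −sin 26°), v₂ = (sin 250°·cos 53°, cos 250°·cos 53°, −sin 53°).
The plane normal is n = v₁ × v₂ ∝ (-0.765, 0.002, 0.541).
True dip = arccos(n_z / |n|) = arccos(0.5775) = 54.7°.
Dip direction = azimuth of (n_x, n_y) = atan2(-0.765, 0.002) = 270°.

true dip 55°, dip direction 270°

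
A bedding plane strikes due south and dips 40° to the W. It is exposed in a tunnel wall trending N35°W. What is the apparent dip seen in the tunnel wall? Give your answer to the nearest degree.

26°

The section lies 35° from the strike.
tan α = tan 40° × sin 35° = 0.8391 × 0.5736 = 0.4813
α = arctan(0.4813) = 25.70°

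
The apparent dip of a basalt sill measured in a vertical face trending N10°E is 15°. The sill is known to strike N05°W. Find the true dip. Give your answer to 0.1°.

46.0°

The section is 15° from the strike.
tan δ = tan α / sin β = tan 15° / sin 15° = 0.2679 / 0.2588 = 1.0353
δ = arctan(1.0353) = 45.99°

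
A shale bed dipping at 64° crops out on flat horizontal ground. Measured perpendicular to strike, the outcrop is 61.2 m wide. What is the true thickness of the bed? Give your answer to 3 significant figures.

True thickness t = w · sin(dip) = 61.2 × sin 64°
t = 61.2 × 0.8988 = 55.006 m

55.0 m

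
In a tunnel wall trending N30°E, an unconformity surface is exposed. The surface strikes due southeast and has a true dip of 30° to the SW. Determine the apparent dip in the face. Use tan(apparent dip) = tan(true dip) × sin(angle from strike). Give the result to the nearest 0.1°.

The strike is due southeast and the section trends N30°E; the acute angle between them is β = 75°.
tan(apparent dip) = tan 30° · sin 75° = 0.5577
apparent dip = arctan 0.5577 = 29.15°

29.1°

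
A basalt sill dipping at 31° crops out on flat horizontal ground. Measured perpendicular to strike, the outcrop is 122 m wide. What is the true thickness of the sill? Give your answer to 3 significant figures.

62.8 m

True thickness t = w · sin(dip) = 122 × sin 31°
t = 122 × 0.5150 = 62.835 m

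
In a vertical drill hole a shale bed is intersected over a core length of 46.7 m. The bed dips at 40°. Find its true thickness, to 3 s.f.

35.8 m

True thickness t = h · cos(dip) = 46.7 × cos 40°
t = 46.7 × 0.7660 = 35.774 m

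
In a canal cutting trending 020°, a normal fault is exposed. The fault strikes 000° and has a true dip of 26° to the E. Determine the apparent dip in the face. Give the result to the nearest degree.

The strike is 000° and the section trends 020°; the acute angle between them is β = 20°.
tan α = tan 26° × sin 20° = 0.4877 × 0.3420 = 0.1668
α = arctan(0.1668) = 9.47°

9°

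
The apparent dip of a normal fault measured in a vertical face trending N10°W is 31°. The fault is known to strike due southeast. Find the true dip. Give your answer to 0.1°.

46.3°

β = acute angle between strike due southeast and section N10°W = 35°.
tan δ = tan α / sin β = tan 31° / sin 35° = 0.6009 / 0.5736 = 1.0476
true dip = arctan 1.0476 = 46.33°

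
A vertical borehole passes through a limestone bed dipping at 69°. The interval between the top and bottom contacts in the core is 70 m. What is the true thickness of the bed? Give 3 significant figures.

25.1 m

True thickness t = h · cos(dip) = 70 × cos 69°
t = 70 × 0.3584 = 25.086 m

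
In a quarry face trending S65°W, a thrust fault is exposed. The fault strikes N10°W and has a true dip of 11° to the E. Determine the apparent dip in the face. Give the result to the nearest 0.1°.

The strike is N10°W and the section trends S65°W; the acute angle between them is β = 75°.
tan(apparent dip) = tan 11° · sin 75° = 0.1878
apparent dip = arctan 0.1878 = 10.63°

10.6°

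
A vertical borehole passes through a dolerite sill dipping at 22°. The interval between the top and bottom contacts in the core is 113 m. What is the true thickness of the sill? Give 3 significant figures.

True thickness t = h · cos(dip) = 113 × cos 22°
t = 113 × 0.9272 = 104.772 m

105 m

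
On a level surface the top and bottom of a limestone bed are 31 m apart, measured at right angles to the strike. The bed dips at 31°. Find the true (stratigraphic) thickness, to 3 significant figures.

True thickness t = w · sin(dip) = 31 × sin 31°
t = 31 × 0.5150 = 15.966 m

16.0 m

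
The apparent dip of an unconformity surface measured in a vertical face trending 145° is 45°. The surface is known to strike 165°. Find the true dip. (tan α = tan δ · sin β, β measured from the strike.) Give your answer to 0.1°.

β = acute angle between strike 165° and section 145° = 20°.
tan δ = tan α / sin β = tan 45° / sin 20° = 1.0000 / 0.3420 = 2.9238
true dip = arctan 2.9238 = 71.12°

71.1°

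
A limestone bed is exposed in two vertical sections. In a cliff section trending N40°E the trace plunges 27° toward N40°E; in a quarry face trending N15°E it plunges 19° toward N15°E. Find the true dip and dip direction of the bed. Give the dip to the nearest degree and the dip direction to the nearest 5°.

The two traces are lines in the plane: v₁ = (sin 40°·cos 27°, cos 40°·cos 27°, −sin 27°), v₂ = (sin 15°·cos 19°, cos 15°·cos 19°, −sin 19°).
n = v₁ × v₂ = (0.192, 0.075, 0.356) (taken with n_z > 0).
True dip = arccos(n_z / |n|) = arccos(0.8649) = 30.1°.
Dip direction = azimuth of (n_x, n_y) = atan2(0.192, 0.075) = 69°.

true dip 30°, dip direction 070°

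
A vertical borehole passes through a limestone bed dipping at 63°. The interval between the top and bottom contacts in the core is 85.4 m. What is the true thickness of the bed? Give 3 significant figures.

38.8 m

True thickness t = h · cos(dip) = 85.4 × cos 63°
t = 85.4 × 0.4540 = 38.771 m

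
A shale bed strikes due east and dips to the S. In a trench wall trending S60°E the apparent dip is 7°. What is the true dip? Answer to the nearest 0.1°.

β = acute angle between strike due east and section S60°E = 30°.
tan δ = tan α / sin β = tan 7° / sin 30° = 0.1228 / 0.5000 = 0.2456
δ = arctan(0.2456) = 13.80°

13.8°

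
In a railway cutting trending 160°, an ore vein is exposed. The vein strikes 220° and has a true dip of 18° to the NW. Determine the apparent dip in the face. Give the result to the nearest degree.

16°

Angle between strike (220°) and section (160°): β = 60°.
tan α = tan 18° × sin 60° = 0.3249 × 0.8660 = 0.2814
apparent dip = arctan 0.2814 = 15.72°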